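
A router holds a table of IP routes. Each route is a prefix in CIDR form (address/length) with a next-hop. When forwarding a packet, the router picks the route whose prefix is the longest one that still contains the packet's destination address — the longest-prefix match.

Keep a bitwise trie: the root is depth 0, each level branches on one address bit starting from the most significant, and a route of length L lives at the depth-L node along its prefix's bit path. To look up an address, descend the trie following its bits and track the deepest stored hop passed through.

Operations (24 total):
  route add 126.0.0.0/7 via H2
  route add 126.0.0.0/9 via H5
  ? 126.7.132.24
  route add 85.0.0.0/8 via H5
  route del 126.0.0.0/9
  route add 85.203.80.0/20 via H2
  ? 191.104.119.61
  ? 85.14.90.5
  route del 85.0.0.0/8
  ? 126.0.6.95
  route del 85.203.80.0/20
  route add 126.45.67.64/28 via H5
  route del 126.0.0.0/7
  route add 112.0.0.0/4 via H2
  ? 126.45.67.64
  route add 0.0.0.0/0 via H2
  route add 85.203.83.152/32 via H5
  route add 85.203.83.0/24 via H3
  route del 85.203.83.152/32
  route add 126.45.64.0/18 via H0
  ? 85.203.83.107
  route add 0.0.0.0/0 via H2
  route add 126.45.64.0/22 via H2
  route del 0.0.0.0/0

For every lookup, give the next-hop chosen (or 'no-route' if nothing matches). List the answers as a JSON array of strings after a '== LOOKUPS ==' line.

Trace:
  + 126.0.0.0/7 (H2) depth=7
  + 126.0.0.0/9 (H5) depth=9
  ? 126.7.132.24  path d0:-→d1:-→d2:-→d3:-→d4:-→d5:-→d6:-→d7:H2→d8:-→d9:H5  best=H5
  + 85.0.0.0/8 (H5) depth=8
  del 126.0.0.0/9 (clear depth 9)
  + 85.203.80.0/20 (H2) depth=20
  ? 191.104.119.61  path d0:-  best=no-route
  ? 85.14.90.5  path d0:-→d1:-→d2:-→d3:-→d4:-→d5:-→d6:-→d7:-→d8:H5  best=H5
  del 85.0.0.0/8 (clear depth 8)
  ? 126.0.6.95  path d0:-→d1:-→d2:-→d3:-→d4:-→d5:-→d6:-→d7:H2→d8:-→d9:-  best=H2
  del 85.203.80.0/20 (clear depth 20)
  + 126.45.67.64/28 (H5) depth=28
  del 126.0.0.0/7 (clear depth 7)
  + 112.0.0.0/4 (H2) depth=4
  ? 126.45.67.64  path d0:-→d1:-→d2:-→d3:-→d4:H2→d5:-→d6:-→d7:-→d8:-→d9:-→d10:-→d11:-→d12:-→d13:-→d14:-→d15:-→d16:-→d17:-→d18:-→d19:-→d20:-→d21:-→d22:-→d23:-→d24:-→d25:-→d26:-→d27:-→d28:H5  best=H5
  + 0.0.0.0/0 (H2) depth=0
  + 85.203.83.152/32 (H5) depth=32
  + 85.203.83.0/24 (H3) depth=24
  del 85.203.83.152/32 (clear depth 32)
  + 126.45.64.0/18 (H0) depth=18
  ? 85.203.83.107  path d0:H2→d1:-→d2:-→d3:-→d4:-→d5:-→d6:-→d7:-→d8:-→d9:-→d10:-→d11:-→d12:-→d13:-→d14:-→d15:-→d16:-→d17:-→d18:-→d19:-→d20:-→d21:-→d22:-→d23:-→d24:H3  best=H3
  + 0.0.0.0/0 (H2) depth=0
  + 126.45.64.0/22 (H2) depth=22
  del 0.0.0.0/0 (clear depth 0)

== LOOKUPS ==
["H5","no-route","H5","H2","H5","H3"]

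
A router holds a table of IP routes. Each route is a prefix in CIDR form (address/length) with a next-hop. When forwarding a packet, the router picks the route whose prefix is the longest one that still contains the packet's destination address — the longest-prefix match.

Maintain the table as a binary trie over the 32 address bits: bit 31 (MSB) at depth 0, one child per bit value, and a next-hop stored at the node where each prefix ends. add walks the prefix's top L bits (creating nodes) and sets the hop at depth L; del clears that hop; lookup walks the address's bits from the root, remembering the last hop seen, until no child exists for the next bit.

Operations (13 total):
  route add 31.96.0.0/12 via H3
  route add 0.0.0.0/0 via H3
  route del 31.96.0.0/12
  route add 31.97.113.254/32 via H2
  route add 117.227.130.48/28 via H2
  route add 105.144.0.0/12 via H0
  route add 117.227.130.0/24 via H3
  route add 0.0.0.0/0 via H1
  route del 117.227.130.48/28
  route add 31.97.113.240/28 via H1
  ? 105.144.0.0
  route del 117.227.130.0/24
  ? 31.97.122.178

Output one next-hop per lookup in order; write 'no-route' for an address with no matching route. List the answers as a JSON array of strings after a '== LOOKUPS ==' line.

Process each operation:
  add 31.96.0.0/12 -> H3 at depth 12
  add 0.0.0.0/0 -> H3 at depth 0
  del 31.96.0.0/12 (clear depth 12)
  add 31.97.113.254/32 -> H2 at depth 32
  add 117.227.130.48/28 -> H2 at depth 28
  add 105.144.0.0/12 -> H0 at depth 12
  add 117.227.130.0/24 -> H3 at depth 24
  add 0.0.0.0/0 -> H1 at depth 0
  del 117.227.130.48/28 (clear depth 28)
  add 31.97.113.240/28 -> H1 at depth 28
  ? 105.144.0.0  path d0:H1→d1:-→d2:-→d3:-→d4:-→d5:-→d6:-→d7:-→d8:-→d9:-→d10:-→d11:-→d12:H0  best=H0
  del 117.227.130.0/24 (clear depth 24)
  ? 31.97.122.178  path d0:H1→d1:-→d2:-→d3:-→d4:-→d5:-→d6:-→d7:-→d8:-→d9:-→d10:-→d11:-→d12:-→d13:-→d14:-→d15:-→d16:-→d17:-→d18:-→d19:-→d20:-  best=H1

== LOOKUPS ==
["H0","H1"]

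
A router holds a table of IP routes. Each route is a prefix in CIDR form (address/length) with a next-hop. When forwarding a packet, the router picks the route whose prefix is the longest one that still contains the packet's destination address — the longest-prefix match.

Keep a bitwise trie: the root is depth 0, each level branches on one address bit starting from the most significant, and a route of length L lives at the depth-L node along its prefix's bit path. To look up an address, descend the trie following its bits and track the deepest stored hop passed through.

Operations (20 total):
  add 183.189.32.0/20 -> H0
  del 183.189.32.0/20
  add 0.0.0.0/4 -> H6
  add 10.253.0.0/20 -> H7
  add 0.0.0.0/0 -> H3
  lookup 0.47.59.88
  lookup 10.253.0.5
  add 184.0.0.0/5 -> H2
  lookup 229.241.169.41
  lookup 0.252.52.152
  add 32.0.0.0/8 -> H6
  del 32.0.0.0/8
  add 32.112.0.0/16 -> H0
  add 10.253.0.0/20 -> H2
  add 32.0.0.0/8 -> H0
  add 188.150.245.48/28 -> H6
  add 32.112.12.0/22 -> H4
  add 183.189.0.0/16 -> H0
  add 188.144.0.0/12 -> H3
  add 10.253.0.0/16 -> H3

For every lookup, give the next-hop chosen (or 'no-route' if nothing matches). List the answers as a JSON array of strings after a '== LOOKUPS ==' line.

Apply in order:
  + 183.189.32.0/20 (H0) depth=20
  del 183.189.32.0/20 (clear depth 20)
  + 0.0.0.0/4 (H6) depth=4
  + 10.253.0.0/20 (H7) depth=20
  + 0.0.0.0/0 (H3) depth=0
  Q 0.47.59.88: descend 0000 ; hops seen [H3,H6] ; pick H6
  Q 10.253.0.5: descend 00001010111111010000 ; hops seen [H3,H6,H7] ; pick H7
  + 184.0.0.0/5 (H2) depth=5
  Q 229.241.169.41: descend 1 ; hops seen [H3] ; pick H3
  Q 0.252.52.152: descend 0000 ; hops seen [H3,H6] ; pick H6
  + 32.0.0.0/8 (H6) depth=8
  del 32.0.0.0/8 (clear depth 8)
  + 32.112.0.0/16 (H0) depth=16
  + 10.253.0.0/20 (H2) depth=20
  + 32.0.0.0/8 (H0) depth=8
  + 188.150.245.48/28 (H6) depth=28
  + 32.112.12.0/22 (H4) depth=22
  + 183.189.0.0/16 (H0) depth=16
  + 188.144.0.0/12 (H3) depth=12
  + 10.253.0.0/16 (H3) depth=16

== LOOKUPS ==
["H6","H7","H3","H6"]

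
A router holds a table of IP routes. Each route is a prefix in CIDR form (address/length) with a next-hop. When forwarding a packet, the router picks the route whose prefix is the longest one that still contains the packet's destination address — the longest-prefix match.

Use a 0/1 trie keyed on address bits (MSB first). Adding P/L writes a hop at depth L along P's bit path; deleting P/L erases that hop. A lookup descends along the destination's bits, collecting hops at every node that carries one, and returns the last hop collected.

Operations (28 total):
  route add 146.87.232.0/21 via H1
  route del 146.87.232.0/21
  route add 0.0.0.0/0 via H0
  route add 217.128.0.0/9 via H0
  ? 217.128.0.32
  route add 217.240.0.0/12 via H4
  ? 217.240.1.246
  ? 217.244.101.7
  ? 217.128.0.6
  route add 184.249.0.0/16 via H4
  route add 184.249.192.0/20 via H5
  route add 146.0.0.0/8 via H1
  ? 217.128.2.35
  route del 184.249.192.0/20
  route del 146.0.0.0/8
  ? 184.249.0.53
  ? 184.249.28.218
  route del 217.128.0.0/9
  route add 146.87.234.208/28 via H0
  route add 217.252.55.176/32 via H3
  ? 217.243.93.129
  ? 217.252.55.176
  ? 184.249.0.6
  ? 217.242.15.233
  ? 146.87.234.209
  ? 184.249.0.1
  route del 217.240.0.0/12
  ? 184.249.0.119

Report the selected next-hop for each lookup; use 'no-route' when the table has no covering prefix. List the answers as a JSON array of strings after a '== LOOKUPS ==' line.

Trace:
  + 146.87.232.0/21 (H1) depth=21
  - 146.87.232.0/21 clear@21
  + 0.0.0.0/0 (H0) depth=0
  + 217.128.0.0/9 (H0) depth=9
  ? 217.128.0.32  path d0:H0→d1:-→d2:-→d3:-→d4:-→d5:-→d6:-→d7:-→d8:-→d9:H0  best=H0
  + 217.240.0.0/12 (H4) depth=12
  ? 217.240.1.246  path d0:H0→d1:-→d2:-→d3:-→d4:-→d5:-→d6:-→d7:-→d8:-→d9:H0→d10:-→d11:-→d12:H4  best=H4
  ? 217.244.101.7  path d0:H0→d1:-→d2:-→d3:-→d4:-→d5:-→d6:-→d7:-→d8:-→d9:H0→d10:-→d11:-→d12:H4  best=H4
  ? 217.128.0.6  path d0:H0→d1:-→d2:-→d3:-→d4:-→d5:-→d6:-→d7:-→d8:-→d9:H0  best=H0
  + 184.249.0.0/16 (H4) depth=16
  + 184.249.192.0/20 (H5) depth=20
  + 146.0.0.0/8 (H1) depth=8
  ? 217.128.2.35  path d0:H0→d1:-→d2:-→d3:-→d4:-→d5:-→d6:-→d7:-→d8:-→d9:H0  best=H0
  - 184.249.192.0/20 clear@20
  - 146.0.0.0/8 clear@8
  ? 184.249.0.53  path d0:H0→d1:-→d2:-→d3:-→d4:-→d5:-→d6:-→d7:-→d8:-→d9:-→d10:-→d11:-→d12:-→d13:-→d14:-→d15:-→d16:H4  best=H4
  ? 184.249.28.218  path d0:H0→d1:-→d2:-→d3:-→d4:-→d5:-→d6:-→d7:-→d8:-→d9:-→d10:-→d11:-→d12:-→d13:-→d14:-→d15:-→d16:H4  best=H4
  - 217.128.0.0/9 clear@9
  + 146.87.234.208/28 (H0) depth=28
  + 217.252.55.176/32 (H3) depth=32
  ? 217.243.93.129  path d0:H0→d1:-→d2:-→d3:-→d4:-→d5:-→d6:-→d7:-→d8:-→d9:-→d10:-→d11:-→d12:H4  best=H4
  ? 217.252.55.176  path d0:H0→d1:-→d2:-→d3:-→d4:-→d5:-→d6:-→d7:-→d8:-→d9:-→d10:-→d11:-→d12:H4→d13:-→d14:-→d15:-→d16:-→d17:-→d18:-→d19:-→d20:-→d21:-→d22:-→d23:-→d24:-→d25:-→d26:-→d27:-→d28:-→d29:-→d30:-→d31:-→d32:H3  best=H3
  ? 184.249.0.6  path d0:H0→d1:-→d2:-→d3:-→d4:-→d5:-→d6:-→d7:-→d8:-→d9:-→d10:-→d11:-→d12:-→d13:-→d14:-→d15:-→d16:H4  best=H4
  ? 217.242.15.233  path d0:H0→d1:-→d2:-→d3:-→d4:-→d5:-→d6:-→d7:-→d8:-→d9:-→d10:-→d11:-→d12:H4  best=H4
  ? 146.87.234.209  path d0:H0→d1:-→d2:-→d3:-→d4:-→d5:-→d6:-→d7:-→d8:-→d9:-→d10:-→d11:-→d12:-→d13:-→d14:-→d15:-→d16:-→d17:-→d18:-→d19:-→d20:-→d21:-→d22:-→d23:-→d24:-→d25:-→d26:-→d27:-→d28:H0  best=H0
  ? 184.249.0.1  path d0:H0→d1:-→d2:-→d3:-→d4:-→d5:-→d6:-→d7:-→d8:-→d9:-→d10:-→d11:-→d12:-→d13:-→d14:-→d15:-→d16:H4  best=H4
  - 217.240.0.0/12 clear@12
  ? 184.249.0.119  path d0:H0→d1:-→d2:-→d3:-→d4:-→d5:-→d6:-→d7:-→d8:-→d9:-→d10:-→d11:-→d12:-→d13:-→d14:-→d15:-→d16:H4  best=H4

== LOOKUPS ==
["H0","H4","H4","H0","H0","H4","H4","H4","H3","H4","H4","H0","H4","H4"]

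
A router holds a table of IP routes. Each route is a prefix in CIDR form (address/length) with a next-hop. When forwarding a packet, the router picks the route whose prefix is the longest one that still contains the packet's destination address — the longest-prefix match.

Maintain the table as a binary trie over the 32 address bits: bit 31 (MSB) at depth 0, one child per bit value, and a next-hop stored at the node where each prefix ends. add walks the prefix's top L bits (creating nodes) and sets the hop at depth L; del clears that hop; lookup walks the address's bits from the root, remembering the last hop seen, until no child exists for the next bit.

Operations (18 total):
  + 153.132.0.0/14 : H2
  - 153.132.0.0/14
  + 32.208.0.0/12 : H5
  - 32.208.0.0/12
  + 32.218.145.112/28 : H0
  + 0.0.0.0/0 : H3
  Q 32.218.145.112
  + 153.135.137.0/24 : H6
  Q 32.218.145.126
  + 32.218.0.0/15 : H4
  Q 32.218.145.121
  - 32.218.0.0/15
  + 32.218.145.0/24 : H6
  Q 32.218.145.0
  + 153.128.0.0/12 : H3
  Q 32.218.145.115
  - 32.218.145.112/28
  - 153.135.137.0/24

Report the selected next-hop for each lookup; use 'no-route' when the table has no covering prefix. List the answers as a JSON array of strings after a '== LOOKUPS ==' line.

Apply in order:
  add 153.132.0.0/14 -> H2 at depth 14
  - 153.132.0.0/14 clear@14
  add 32.208.0.0/12 -> H5 at depth 12
  - 32.208.0.0/12 clear@12
  add 32.218.145.112/28 -> H0 at depth 28
  add 0.0.0.0/0 -> H3 at depth 0
  lookup 32.218.145.112: bits 0010000011011010100100010111 walk d0:H3→d1:-→d2:-→d3:-→d4:-→d5:-→d6:-→d7:-→d8:-→d9:-→d10:-→d11:-→d12:-→d13:-→d14:-→d15:-→d16:-→d17:-→d18:-→d19:-→d20:-→d21:-→d22:-→d23:-→d24:-→d25:-→d26:-→d27:-→d28:H0 -> H0
  add 153.135.137.0/24 -> H6 at depth 24
  lookup 32.218.145.126: bits 0010000011011010100100010111 walk d0:H3→d1:-→d2:-→d3:-→d4:-→d5:-→d6:-→d7:-→d8:-→d9:-→d10:-→d11:-→d12:-→d13:-→d14:-→d15:-→d16:-→d17:-→d18:-→d19:-→d20:-→d21:-→d22:-→d23:-→d24:-→d25:-→d26:-→d27:-→d28:H0 -> H0
  add 32.218.0.0/15 -> H4 at depth 15
  lookup 32.218.145.121: bits 0010000011011010100100010111 walk d0:H3→d1:-→d2:-→d3:-→d4:-→d5:-→d6:-→d7:-→d8:-→d9:-→d10:-→d11:-→d12:-→d13:-→d14:-→d15:H4→d16:-→d17:-→d18:-→d19:-→d20:-→d21:-→d22:-→d23:-→d24:-→d25:-→d26:-→d27:-→d28:H0 -> H0
  - 32.218.0.0/15 clear@15
  add 32.218.145.0/24 -> H6 at depth 24
  lookup 32.218.145.0: bits 0010000011011010100100010 walk d0:H3→d1:-→d2:-→d3:-→d4:-→d5:-→d6:-→d7:-→d8:-→d9:-→d10:-→d11:-→d12:-→d13:-→d14:-→d15:-→d16:-→d17:-→d18:-→d19:-→d20:-→d21:-→d22:-→d23:-→d24:H6→d25:- -> H6
  add 153.128.0.0/12 -> H3 at depth 12
  lookup 32.218.145.115: bits 0010000011011010100100010111 walk d0:H3→d1:-→d2:-→d3:-→d4:-→d5:-→d6:-→d7:-→d8:-→d9:-→d10:-→d11:-→d12:-→d13:-→d14:-→d15:-→d16:-→d17:-→d18:-→d19:-→d20:-→d21:-→d22:-→d23:-→d24:H6→d25:-→d26:-→d27:-→d28:H0 -> H0
  - 32.218.145.112/28 clear@28
  - 153.135.137.0/24 clear@24

== LOOKUPS ==
["H0","H0","H0","H6","H0"]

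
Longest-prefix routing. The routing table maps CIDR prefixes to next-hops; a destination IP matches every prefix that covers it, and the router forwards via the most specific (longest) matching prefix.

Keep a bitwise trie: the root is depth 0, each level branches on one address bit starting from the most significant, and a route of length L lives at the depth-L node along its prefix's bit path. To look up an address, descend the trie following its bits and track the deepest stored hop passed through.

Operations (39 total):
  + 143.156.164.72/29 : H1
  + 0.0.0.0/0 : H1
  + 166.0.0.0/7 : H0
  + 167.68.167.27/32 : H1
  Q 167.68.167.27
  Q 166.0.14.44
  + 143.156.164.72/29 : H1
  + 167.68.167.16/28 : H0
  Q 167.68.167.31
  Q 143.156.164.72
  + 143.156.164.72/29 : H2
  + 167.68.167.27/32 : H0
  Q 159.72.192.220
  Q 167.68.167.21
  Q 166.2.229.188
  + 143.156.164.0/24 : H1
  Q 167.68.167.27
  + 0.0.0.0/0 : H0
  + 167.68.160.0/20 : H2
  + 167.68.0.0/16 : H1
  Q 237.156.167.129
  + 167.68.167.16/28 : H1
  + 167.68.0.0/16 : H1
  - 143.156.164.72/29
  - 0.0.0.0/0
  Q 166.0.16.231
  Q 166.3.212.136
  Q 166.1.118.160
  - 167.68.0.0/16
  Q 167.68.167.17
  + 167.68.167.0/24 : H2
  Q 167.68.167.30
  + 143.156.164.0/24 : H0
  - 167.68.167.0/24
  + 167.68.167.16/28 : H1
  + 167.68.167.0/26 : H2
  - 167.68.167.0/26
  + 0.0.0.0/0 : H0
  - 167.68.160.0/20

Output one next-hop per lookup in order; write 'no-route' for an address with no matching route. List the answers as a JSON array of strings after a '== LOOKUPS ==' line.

Trace:
  add 143.156.164.72/29 -> H1 at depth 29
  add 0.0.0.0/0 -> H1 at depth 0
  add 166.0.0.0/7 -> H0 at depth 7
  add 167.68.167.27/32 -> H1 at depth 32
  lookup 167.68.167.27: bits 10100111010001001010011100011011 walk d0:H1→d1:-→d2:-→d3:-→d4:-→d5:-→d6:-→d7:H0→d8:-→d9:-→d10:-→d11:-→d12:-→d13:-→d14:-→d15:-→d16:-→d17:-→d18:-→d19:-→d20:-→d21:-→d22:-→d23:-→d24:-→d25:-→d26:-→d27:-→d28:-→d29:-→d30:-→d31:-→d32:H1 -> H1
  lookup 166.0.14.44: bits 1010011 walk d0:H1→d1:-→d2:-→d3:-→d4:-→d5:-→d6:-→d7:H0 -> H0
  add 143.156.164.72/29 -> H1 at depth 29
  add 167.68.167.16/28 -> H0 at depth 28
  lookup 167.68.167.31: bits 10100111010001001010011100011 walk d0:H1→d1:-→d2:-→d3:-→d4:-→d5:-→d6:-→d7:H0→d8:-→d9:-→d10:-→d11:-→d12:-→d13:-→d14:-→d15:-→d16:-→d17:-→d18:-→d19:-→d20:-→d21:-→d22:-→d23:-→d24:-→d25:-→d26:-→d27:-→d28:H0→d29:- -> H0
  lookup 143.156.164.72: bits 10001111100111001010010001001 walk d0:H1→d1:-→d2:-→d3:-→d4:-→d5:-→d6:-→d7:-→d8:-→d9:-→d10:-→d11:-→d12:-→d13:-→d14:-→d15:-→d16:-→d17:-→d18:-→d19:-→d20:-→d21:-→d22:-→d23:-→d24:-→d25:-→d26:-→d27:-→d28:-→d29:H1 -> H1
  add 143.156.164.72/29 -> H2 at depth 29
  add 167.68.167.27/32 -> H0 at depth 32
  lookup 159.72.192.220: bits 100 walk d0:H1→d1:-→d2:-→d3:- -> H1
  lookup 167.68.167.21: bits 1010011101000100101001110001 walk d0:H1→d1:-→d2:-→d3:-→d4:-→d5:-→d6:-→d7:H0→d8:-→d9:-→d10:-→d11:-→d12:-→d13:-→d14:-→d15:-→d16:-→d17:-→d18:-→d19:-→d20:-→d21:-→d22:-→d23:-→d24:-→d25:-→d26:-→d27:-→d28:H0 -> H0
  lookup 166.2.229.188: bits 1010011 walk d0:H1→d1:-→d2:-→d3:-→d4:-→d5:-→d6:-→d7:H0 -> H0
  add 143.156.164.0/24 -> H1 at depth 24
  lookup 167.68.167.27: bits 10100111010001001010011100011011 walk d0:H1→d1:-→d2:-→d3:-→d4:-→d5:-→d6:-→d7:H0→d8:-→d9:-→d10:-→d11:-→d12:-→d13:-→d14:-→d15:-→d16:-→d17:-→d18:-→d19:-→d20:-→d21:-→d22:-→d23:-→d24:-→d25:-→d26:-→d27:-→d28:H0→d29:-→d30:-→d31:-→d32:H0 -> H0
  add 0.0.0.0/0 -> H0 at depth 0
  add 167.68.160.0/20 -> H2 at depth 20
  add 167.68.0.0/16 -> H1 at depth 16
  lookup 237.156.167.129: bits 1 walk d0:H0→d1:- -> H0
  add 167.68.167.16/28 -> H1 at depth 28
  add 167.68.0.0/16 -> H1 at depth 16
  - 143.156.164.72/29 clear@29
  - 0.0.0.0/0 clear@0
  lookup 166.0.16.231: bits 1010011 walk d0:-→d1:-→d2:-→d3:-→d4:-→d5:-→d6:-→d7:H0 -> H0
  lookup 166.3.212.136: bits 1010011 walk d0:-→d1:-→d2:-→d3:-→d4:-→d5:-→d6:-→d7:H0 -> H0
  lookup 166.1.118.160: bits 1010011 walk d0:-→d1:-→d2:-→d3:-→d4:-→d5:-→d6:-→d7:H0 -> H0
  - 167.68.0.0/16 clear@16
  lookup 167.68.167.17: bits 1010011101000100101001110001 walk d0:-→d1:-→d2:-→d3:-→d4:-→d5:-→d6:-→d7:H0→d8:-→d9:-→d10:-→d11:-→d12:-→d13:-→d14:-→d15:-→d16:-→d17:-→d18:-→d19:-→d20:H2→d21:-→d22:-→d23:-→d24:-→d25:-→d26:-→d27:-→d28:H1 -> H1
  add 167.68.167.0/24 -> H2 at depth 24
  lookup 167.68.167.30: bits 10100111010001001010011100011 walk d0:-→d1:-→d2:-→d3:-→d4:-→d5:-→d6:-→d7:H0→d8:-→d9:-→d10:-→d11:-→d12:-→d13:-→d14:-→d15:-→d16:-→d17:-→d18:-→d19:-→d20:H2→d21:-→d22:-→d23:-→d24:H2→d25:-→d26:-→d27:-→d28:H1→d29:- -> H1
  add 143.156.164.0/24 -> H0 at depth 24
  - 167.68.167.0/24 clear@24
  add 167.68.167.16/28 -> H1 at depth 28
  add 167.68.167.0/26 -> H2 at depth 26
  - 167.68.167.0/26 clear@26
  add 0.0.0.0/0 -> H0 at depth 0
  - 167.68.160.0/20 clear@20

== LOOKUPS ==
["H1","H0","H0","H1","H1","H0","H0","H0","H0","H0","H0","H0","H1","H1"]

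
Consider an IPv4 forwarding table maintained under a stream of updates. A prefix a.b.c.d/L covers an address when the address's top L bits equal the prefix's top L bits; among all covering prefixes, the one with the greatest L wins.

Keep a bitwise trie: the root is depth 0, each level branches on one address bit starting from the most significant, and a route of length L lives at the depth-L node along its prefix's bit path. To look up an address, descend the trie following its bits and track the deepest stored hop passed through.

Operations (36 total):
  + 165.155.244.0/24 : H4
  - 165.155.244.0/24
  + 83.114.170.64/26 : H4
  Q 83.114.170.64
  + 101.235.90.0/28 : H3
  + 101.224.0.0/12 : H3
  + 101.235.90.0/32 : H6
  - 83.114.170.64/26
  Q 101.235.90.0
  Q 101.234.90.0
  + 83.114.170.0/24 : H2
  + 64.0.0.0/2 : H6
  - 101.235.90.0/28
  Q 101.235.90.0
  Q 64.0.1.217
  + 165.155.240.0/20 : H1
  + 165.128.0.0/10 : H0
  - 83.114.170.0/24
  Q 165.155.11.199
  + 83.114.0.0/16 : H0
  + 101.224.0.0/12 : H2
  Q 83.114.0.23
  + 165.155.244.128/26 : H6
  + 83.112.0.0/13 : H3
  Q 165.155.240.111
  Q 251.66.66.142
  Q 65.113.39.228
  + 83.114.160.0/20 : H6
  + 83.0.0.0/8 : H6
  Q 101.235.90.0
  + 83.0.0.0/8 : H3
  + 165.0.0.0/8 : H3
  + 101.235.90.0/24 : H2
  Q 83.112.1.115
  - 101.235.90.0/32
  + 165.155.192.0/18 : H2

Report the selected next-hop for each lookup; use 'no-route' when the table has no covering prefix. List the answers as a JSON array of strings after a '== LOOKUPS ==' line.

Process each operation:
  + 165.155.244.0/24 (H4) depth=24
  del 165.155.244.0/24 (clear depth 24)
  + 83.114.170.64/26 (H4) depth=26
  ? 83.114.170.64  path d0:-→d1:-→d2:-→d3:-→d4:-→d5:-→d6:-→d7:-→d8:-→d9:-→d10:-→d11:-→d12:-→d13:-→d14:-→d15:-→d16:-→d17:-→d18:-→d19:-→d20:-→d21:-→d22:-→d23:-→d24:-→d25:-→d26:H4  best=H4
  + 101.235.90.0/28 (H3) depth=28
  + 101.224.0.0/12 (H3) depth=12
  + 101.235.90.0/32 (H6) depth=32
  del 83.114.170.64/26 (clear depth 26)
  ? 101.235.90.0  path d0:-→d1:-→d2:-→d3:-→d4:-→d5:-→d6:-→d7:-→d8:-→d9:-→d10:-→d11:-→d12:H3→d13:-→d14:-→d15:-→d16:-→d17:-→d18:-→d19:-→d20:-→d21:-→d22:-→d23:-→d24:-→d25:-→d26:-→d27:-→d28:H3→d29:-→d30:-→d31:-→d32:H6  best=H6
  ? 101.234.90.0  path d0:-→d1:-→d2:-→d3:-→d4:-→d5:-→d6:-→d7:-→d8:-→d9:-→d10:-→d11:-→d12:H3→d13:-→d14:-→d15:-  best=H3
  + 83.114.170.0/24 (H2) depth=24
  + 64.0.0.0/2 (H6) depth=2
  del 101.235.90.0/28 (clear depth 28)
  ? 101.235.90.0  path d0:-→d1:-→d2:H6→d3:-→d4:-→d5:-→d6:-→d7:-→d8:-→d9:-→d10:-→d11:-→d12:H3→d13:-→d14:-→d15:-→d16:-→d17:-→d18:-→d19:-→d20:-→d21:-→d22:-→d23:-→d24:-→d25:-→d26:-→d27:-→d28:-→d29:-→d30:-→d31:-→d32:H6  best=H6
  ? 64.0.1.217  path d0:-→d1:-→d2:H6→d3:-  best=H6
  + 165.155.240.0/20 (H1) depth=20
  + 165.128.0.0/10 (H0) depth=10
  del 83.114.170.0/24 (clear depth 24)
  ? 165.155.11.199  path d0:-→d1:-→d2:-→d3:-→d4:-→d5:-→d6:-→d7:-→d8:-→d9:-→d10:H0→d11:-→d12:-→d13:-→d14:-→d15:-→d16:-  best=H0
  + 83.114.0.0/16 (H0) depth=16
  + 101.224.0.0/12 (H2) depth=12
  ? 83.114.0.23  path d0:-→d1:-→d2:H6→d3:-→d4:-→d5:-→d6:-→d7:-→d8:-→d9:-→d10:-→d11:-→d12:-→d13:-→d14:-→d15:-→d16:H0  best=H0
  + 165.155.244.128/26 (H6) depth=26
  + 83.112.0.0/13 (H3) depth=13
  ? 165.155.240.111  path d0:-→d1:-→d2:-→d3:-→d4:-→d5:-→d6:-→d7:-→d8:-→d9:-→d10:H0→d11:-→d12:-→d13:-→d14:-→d15:-→d16:-→d17:-→d18:-→d19:-→d20:H1→d21:-  best=H1
  ? 251.66.66.142  path d0:-→d1:-  best=no-route
  ? 65.113.39.228  path d0:-→d1:-→d2:H6→d3:-  best=H6
  + 83.114.160.0/20 (H6) depth=20
  + 83.0.0.0/8 (H6) depth=8
  ? 101.235.90.0  path d0:-→d1:-→d2:H6→d3:-→d4:-→d5:-→d6:-→d7:-→d8:-→d9:-→d10:-→d11:-→d12:H2→d13:-→d14:-→d15:-→d16:-→d17:-→d18:-→d19:-→d20:-→d21:-→d22:-→d23:-→d24:-→d25:-→d26:-→d27:-→d28:-→d29:-→d30:-→d31:-→d32:H6  best=H6
  + 83.0.0.0/8 (H3) depth=8
  + 165.0.0.0/8 (H3) depth=8
  + 101.235.90.0/24 (H2) depth=24
  ? 83.112.1.115  path d0:-→d1:-→d2:H6→d3:-→d4:-→d5:-→d6:-→d7:-→d8:H3→d9:-→d10:-→d11:-→d12:-→d13:H3→d14:-  best=H3
  del 101.235.90.0/32 (clear depth 32)
  + 165.155.192.0/18 (H2) depth=18

== LOOKUPS ==
["H4","H6","H3","H6","H6","H0","H0","H1","no-route","H6","H6","H3"]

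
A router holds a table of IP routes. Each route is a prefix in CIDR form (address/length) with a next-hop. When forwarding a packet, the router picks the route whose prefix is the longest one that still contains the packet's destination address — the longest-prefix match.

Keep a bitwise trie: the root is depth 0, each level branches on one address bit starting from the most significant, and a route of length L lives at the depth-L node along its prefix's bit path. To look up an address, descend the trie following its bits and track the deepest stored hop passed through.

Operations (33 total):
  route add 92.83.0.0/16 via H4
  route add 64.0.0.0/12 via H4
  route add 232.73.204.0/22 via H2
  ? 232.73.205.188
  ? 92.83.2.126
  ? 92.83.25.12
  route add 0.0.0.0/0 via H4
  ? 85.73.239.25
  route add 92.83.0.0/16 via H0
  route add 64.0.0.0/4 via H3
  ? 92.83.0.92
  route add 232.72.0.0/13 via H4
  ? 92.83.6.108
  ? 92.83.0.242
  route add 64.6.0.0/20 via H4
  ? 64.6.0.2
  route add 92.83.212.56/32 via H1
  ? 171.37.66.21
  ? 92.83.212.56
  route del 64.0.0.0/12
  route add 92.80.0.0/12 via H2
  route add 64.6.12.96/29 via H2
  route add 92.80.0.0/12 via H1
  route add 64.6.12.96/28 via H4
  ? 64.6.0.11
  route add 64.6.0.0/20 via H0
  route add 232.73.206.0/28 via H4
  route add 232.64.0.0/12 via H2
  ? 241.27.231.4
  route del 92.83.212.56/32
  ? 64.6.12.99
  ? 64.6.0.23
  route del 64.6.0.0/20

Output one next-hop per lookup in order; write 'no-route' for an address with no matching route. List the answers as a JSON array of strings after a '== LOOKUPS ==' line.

Apply in order:
  add 92.83.0.0/16 -> H4 at depth 16
  add 64.0.0.0/12 -> H4 at depth 12
  add 232.73.204.0/22 -> H2 at depth 22
  Q 232.73.205.188: descend 1110100001001001110011 ; hops seen [H2] ; pick H2
  Q 92.83.2.126: descend 0101110001010011 ; hops seen [H4] ; pick H4
  Q 92.83.25.12: descend 0101110001010011 ; hops seen [H4] ; pick H4
  add 0.0.0.0/0 -> H4 at depth 0
  Q 85.73.239.25: descend 0101 ; hops seen [H4] ; pick H4
  add 92.83.0.0/16 -> H0 at depth 16
  add 64.0.0.0/4 -> H3 at depth 4
  Q 92.83.0.92: descend 0101110001010011 ; hops seen [H4,H0] ; pick H0
  add 232.72.0.0/13 -> H4 at depth 13
  Q 92.83.6.108: descend 0101110001010011 ; hops seen [H4,H0] ; pick H0
  Q 92.83.0.242: descend 0101110001010011 ; hops seen [H4,H0] ; pick H0
  add 64.6.0.0/20 -> H4 at depth 20
  Q 64.6.0.2: descend 01000000000001100000 ; hops seen [H4,H3,H4,H4] ; pick H4
  add 92.83.212.56/32 -> H1 at depth 32
  Q 171.37.66.21: descend 1 ; hops seen [H4] ; pick H4
  Q 92.83.212.56: descend 01011100010100111101010000111000 ; hops seen [H4,H0,H1] ; pick H1
  - 64.0.0.0/12 clear@12
  add 92.80.0.0/12 -> H2 at depth 12
  add 64.6.12.96/29 -> H2 at depth 29
  add 92.80.0.0/12 -> H1 at depth 12
  add 64.6.12.96/28 -> H4 at depth 28
  Q 64.6.0.11: descend 01000000000001100000 ; hops seen [H4,H3,H4] ; pick H4
  add 64.6.0.0/20 -> H0 at depth 20
  add 232.73.206.0/28 -> H4 at depth 28
  add 232.64.0.0/12 -> H2 at depth 12
  Q 241.27.231.4: descend 111 ; hops seen [H4] ; pick H4
  - 92.83.212.56/32 clear@32
  Q 64.6.12.99: descend 01000000000001100000110001100 ; hops seen [H4,H3,H0,H4,H2] ; pick H2
  Q 64.6.0.23: descend 01000000000001100000 ; hops seen [H4,H3,H0] ; pick H0
  - 64.6.0.0/20 clear@20

== LOOKUPS ==
["H2","H4","H4","H4","H0","H0","H0","H4","H4","H1","H4","H4","H2","H0"]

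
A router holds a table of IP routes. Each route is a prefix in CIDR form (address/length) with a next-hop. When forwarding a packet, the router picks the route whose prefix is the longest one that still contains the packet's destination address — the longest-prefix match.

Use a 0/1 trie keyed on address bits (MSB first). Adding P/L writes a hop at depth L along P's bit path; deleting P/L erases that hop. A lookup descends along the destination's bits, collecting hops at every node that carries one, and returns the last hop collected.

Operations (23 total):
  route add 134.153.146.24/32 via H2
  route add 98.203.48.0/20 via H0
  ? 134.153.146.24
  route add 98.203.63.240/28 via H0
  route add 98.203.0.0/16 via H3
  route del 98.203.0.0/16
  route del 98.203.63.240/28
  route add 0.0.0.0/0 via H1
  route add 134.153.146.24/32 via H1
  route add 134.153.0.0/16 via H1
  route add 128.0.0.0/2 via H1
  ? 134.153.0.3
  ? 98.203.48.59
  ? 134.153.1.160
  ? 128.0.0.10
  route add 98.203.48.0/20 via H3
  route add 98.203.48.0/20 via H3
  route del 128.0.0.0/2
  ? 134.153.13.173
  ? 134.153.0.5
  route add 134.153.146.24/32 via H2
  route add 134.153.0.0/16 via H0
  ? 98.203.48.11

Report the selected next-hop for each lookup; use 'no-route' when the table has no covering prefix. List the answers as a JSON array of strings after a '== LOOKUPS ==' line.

Process each operation:
  + 134.153.146.24/32 (H2) depth=32
  + 98.203.48.0/20 (H0) depth=20
  lookup 134.153.146.24: bits 10000110100110011001001000011000 walk d0:-→d1:-→d2:-→d3:-→d4:-→d5:-→d6:-→d7:-→d8:-→d9:-→d10:-→d11:-→d12:-→d13:-→d14:-→d15:-→d16:-→d17:-→d18:-→d19:-→d20:-→d21:-→d22:-→d23:-→d24:-→d25:-→d26:-→d27:-→d28:-→d29:-→d30:-→d31:-→d32:H2 -> H2
  + 98.203.63.240/28 (H0) depth=28
  + 98.203.0.0/16 (H3) depth=16
  - 98.203.0.0/16 clear@16
  - 98.203.63.240/28 clear@28
  + 0.0.0.0/0 (H1) depth=0
  + 134.153.146.24/32 (H1) depth=32
  + 134.153.0.0/16 (H1) depth=16
  + 128.0.0.0/2 (H1) depth=2
  lookup 134.153.0.3: bits 1000011010011001 walk d0:H1→d1:-→d2:H1→d3:-→d4:-→d5:-→d6:-→d7:-→d8:-→d9:-→d10:-→d11:-→d12:-→d13:-→d14:-→d15:-→d16:H1 -> H1
  lookup 98.203.48.59: bits 01100010110010110011 walk d0:H1→d1:-→d2:-→d3:-→d4:-→d5:-→d6:-→d7:-→d8:-→d9:-→d10:-→d11:-→d12:-→d13:-→d14:-→d15:-→d16:-→d17:-→d18:-→d19:-→d20:H0 -> H0
  lookup 134.153.1.160: bits 1000011010011001 walk d0:H1→d1:-→d2:H1→d3:-→d4:-→d5:-→d6:-→d7:-→d8:-→d9:-→d10:-→d11:-→d12:-→d13:-→d14:-→d15:-→d16:H1 -> H1
  lookup 128.0.0.10: bits 10000 walk d0:H1→d1:-→d2:H1→d3:-→d4:-→d5:- -> H1
  + 98.203.48.0/20 (H3) depth=20
  + 98.203.48.0/20 (H3) depth=20
  - 128.0.0.0/2 clear@2
  lookup 134.153.13.173: bits 1000011010011001 walk d0:H1→d1:-→d2:-→d3:-→d4:-→d5:-→d6:-→d7:-→d8:-→d9:-→d10:-→d11:-→d12:-→d13:-→d14:-→d15:-→d16:H1 -> H1
  lookup 134.153.0.5: bits 1000011010011001 walk d0:H1→d1:-→d2:-→d3:-→d4:-→d5:-→d6:-→d7:-→d8:-→d9:-→d10:-→d11:-→d12:-→d13:-→d14:-→d15:-→d16:H1 -> H1
  + 134.153.146.24/32 (H2) depth=32
  + 134.153.0.0/16 (H0) depth=16
  lookup 98.203.48.11: bits 01100010110010110011 walk d0:H1→d1:-→d2:-→d3:-→d4:-→d5:-→d6:-→d7:-→d8:-→d9:-→d10:-→d11:-→d12:-→d13:-→d14:-→d15:-→d16:-→d17:-→d18:-→d19:-→d20:H3 -> H3

== LOOKUPS ==
["H2","H1","H0","H1","H1","H1","H1","H3"]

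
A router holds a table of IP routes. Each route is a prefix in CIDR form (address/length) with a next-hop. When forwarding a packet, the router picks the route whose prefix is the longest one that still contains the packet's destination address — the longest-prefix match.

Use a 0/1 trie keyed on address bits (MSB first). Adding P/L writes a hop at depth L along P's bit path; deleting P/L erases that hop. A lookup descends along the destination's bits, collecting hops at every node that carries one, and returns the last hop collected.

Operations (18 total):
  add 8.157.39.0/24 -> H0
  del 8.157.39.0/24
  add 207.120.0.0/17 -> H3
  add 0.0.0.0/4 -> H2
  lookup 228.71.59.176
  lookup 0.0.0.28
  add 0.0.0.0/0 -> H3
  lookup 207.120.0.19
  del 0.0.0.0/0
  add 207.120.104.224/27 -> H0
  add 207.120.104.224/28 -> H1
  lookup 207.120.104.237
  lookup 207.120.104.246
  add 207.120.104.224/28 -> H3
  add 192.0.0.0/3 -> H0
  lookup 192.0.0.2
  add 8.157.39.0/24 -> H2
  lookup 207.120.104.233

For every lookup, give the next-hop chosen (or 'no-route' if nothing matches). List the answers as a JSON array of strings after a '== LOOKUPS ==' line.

Apply in order:
  + 8.157.39.0/24 (H0) depth=24
  del 8.157.39.0/24 (clear depth 24)
  + 207.120.0.0/17 (H3) depth=17
  + 0.0.0.0/4 (H2) depth=4
  ? 228.71.59.176  path d0:-→d1:-→d2:-  best=no-route
  ? 0.0.0.28  path d0:-→d1:-→d2:-→d3:-→d4:H2  best=H2
  + 0.0.0.0/0 (H3) depth=0
  ? 207.120.0.19  path d0:H3→d1:-→d2:-→d3:-→d4:-→d5:-→d6:-→d7:-→d8:-→d9:-→d10:-→d11:-→d12:-→d13:-→d14:-→d15:-→d16:-→d17:H3  best=H3
  del 0.0.0.0/0 (clear depth 0)
  + 207.120.104.224/27 (H0) depth=27
  + 207.120.104.224/28 (H1) depth=28
  ? 207.120.104.237  path d0:-→d1:-→d2:-→d3:-→d4:-→d5:-→d6:-→d7:-→d8:-→d9:-→d10:-→d11:-→d12:-→d13:-→d14:-→d15:-→d16:-→d17:H3→d18:-→d19:-→d20:-→d21:-→d22:-→d23:-→d24:-→d25:-→d26:-→d27:H0→d28:H1  best=H1
  ? 207.120.104.246  path d0:-→d1:-→d2:-→d3:-→d4:-→d5:-→d6:-→d7:-→d8:-→d9:-→d10:-→d11:-→d12:-→d13:-→d14:-→d15:-→d16:-→d17:H3→d18:-→d19:-→d20:-→d21:-→d22:-→d23:-→d24:-→d25:-→d26:-→d27:H0  best=H0
  + 207.120.104.224/28 (H3) depth=28
  + 192.0.0.0/3 (H0) depth=3
  ? 192.0.0.2  path d0:-→d1:-→d2:-→d3:H0→d4:-  best=H0
  + 8.157.39.0/24 (H2) depth=24
  ? 207.120.104.233  path d0:-→d1:-→d2:-→d3:H0→d4:-→d5:-→d6:-→d7:-→d8:-→d9:-→d10:-→d11:-→d12:-→d13:-→d14:-→d15:-→d16:-→d17:H3→d18:-→d19:-→d20:-→d21:-→d22:-→d23:-→d24:-→d25:-→d26:-→d27:H0→d28:H3  best=H3

== LOOKUPS ==
["no-route","H2","H3","H1","H0","H0","H3"]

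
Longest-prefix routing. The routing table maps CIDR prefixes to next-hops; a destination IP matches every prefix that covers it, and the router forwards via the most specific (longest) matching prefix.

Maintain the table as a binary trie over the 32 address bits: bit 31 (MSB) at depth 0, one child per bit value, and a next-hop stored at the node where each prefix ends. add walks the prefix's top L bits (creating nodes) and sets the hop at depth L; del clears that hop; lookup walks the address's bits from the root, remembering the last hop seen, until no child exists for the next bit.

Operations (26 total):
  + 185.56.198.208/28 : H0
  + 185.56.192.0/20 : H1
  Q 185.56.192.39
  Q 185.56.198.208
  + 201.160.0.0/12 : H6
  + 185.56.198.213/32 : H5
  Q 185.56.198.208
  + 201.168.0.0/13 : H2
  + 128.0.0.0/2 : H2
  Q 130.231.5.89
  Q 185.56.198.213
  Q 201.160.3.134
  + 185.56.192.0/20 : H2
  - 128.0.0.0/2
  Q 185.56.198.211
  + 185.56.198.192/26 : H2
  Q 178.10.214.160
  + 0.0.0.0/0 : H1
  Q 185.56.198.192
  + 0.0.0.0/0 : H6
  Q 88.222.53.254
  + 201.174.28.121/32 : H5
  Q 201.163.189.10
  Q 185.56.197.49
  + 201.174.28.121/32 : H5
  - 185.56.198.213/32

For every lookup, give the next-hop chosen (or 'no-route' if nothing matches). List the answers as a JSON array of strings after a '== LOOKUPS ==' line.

Apply in order:
  add 185.56.198.208/28 -> H0 at depth 28
  add 185.56.192.0/20 -> H1 at depth 20
  Q 185.56.192.39: descend 101110010011100011000 ; hops seen [H1] ; pick H1
  Q 185.56.198.208: descend 1011100100111000110001101101 ; hops seen [H1,H0] ; pick H0
  add 201.160.0.0/12 -> H6 at depth 12
  add 185.56.198.213/32 -> H5 at depth 32
  Q 185.56.198.208: descend 10111001001110001100011011010 ; hops seen [H1,H0] ; pick H0
  add 201.168.0.0/13 -> H2 at depth 13
  add 128.0.0.0/2 -> H2 at depth 2
  Q 130.231.5.89: descend 10 ; hops seen [H2] ; pick H2
  Q 185.56.198.213: descend 10111001001110001100011011010101 ; hops seen [H2,H1,H0,H5] ; pick H5
  Q 201.160.3.134: descend 110010011010 ; hops seen [H6] ; pick H6
  add 185.56.192.0/20 -> H2 at depth 20
  - 128.0.0.0/2 clear@2
  Q 185.56.198.211: descend 10111001001110001100011011010 ; hops seen [H2,H0] ; pick H0
  add 185.56.198.192/26 -> H2 at depth 26
  Q 178.10.214.160: descend 1011 ; hops seen [∅] ; pick no-route
  add 0.0.0.0/0 -> H1 at depth 0
  Q 185.56.198.192: descend 101110010011100011000110110 ; hops seen [H1,H2,H2] ; pick H2
  add 0.0.0.0/0 -> H6 at depth 0
  Q 88.222.53.254: descend ε ; hops seen [H6] ; pick H6
  add 201.174.28.121/32 -> H5 at depth 32
  Q 201.163.189.10: descend 110010011010 ; hops seen [H6,H6] ; pick H6
  Q 185.56.197.49: descend 1011100100111000110001 ; hops seen [H6,H2] ; pick H2
  add 201.174.28.121/32 -> H5 at depth 32
  - 185.56.198.213/32 clear@32

== LOOKUPS ==
["H1","H0","H0","H2","H5","H6","H0","no-route","H2","H6","H6","H2"]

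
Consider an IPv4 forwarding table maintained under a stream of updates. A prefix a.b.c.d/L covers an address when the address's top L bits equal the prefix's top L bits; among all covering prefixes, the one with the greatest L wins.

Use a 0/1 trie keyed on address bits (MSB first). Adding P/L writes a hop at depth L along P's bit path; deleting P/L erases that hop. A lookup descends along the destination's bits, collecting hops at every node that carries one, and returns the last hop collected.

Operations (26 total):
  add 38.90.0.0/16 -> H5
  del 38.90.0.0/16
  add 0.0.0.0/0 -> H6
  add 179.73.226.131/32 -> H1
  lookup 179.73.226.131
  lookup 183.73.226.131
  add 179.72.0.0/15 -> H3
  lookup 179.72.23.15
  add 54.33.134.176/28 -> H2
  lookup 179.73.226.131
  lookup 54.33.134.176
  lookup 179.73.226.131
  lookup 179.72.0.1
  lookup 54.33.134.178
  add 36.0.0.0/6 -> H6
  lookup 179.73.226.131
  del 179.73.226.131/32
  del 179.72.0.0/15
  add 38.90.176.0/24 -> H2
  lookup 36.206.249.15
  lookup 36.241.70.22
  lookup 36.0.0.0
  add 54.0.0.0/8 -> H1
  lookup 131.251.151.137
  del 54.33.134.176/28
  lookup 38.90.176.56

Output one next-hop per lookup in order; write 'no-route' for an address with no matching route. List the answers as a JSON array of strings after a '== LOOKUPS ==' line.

Process each operation:
  add 38.90.0.0/16 -> H5 at depth 16
  - 38.90.0.0/16 clear@16
  add 0.0.0.0/0 -> H6 at depth 0
  add 179.73.226.131/32 -> H1 at depth 32
  lookup 179.73.226.131: bits 10110011010010011110001010000011 walk d0:H6→d1:-→d2:-→d3:-→d4:-→d5:-→d6:-→d7:-→d8:-→d9:-→d10:-→d11:-→d12:-→d13:-→d14:-→d15:-→d16:-→d17:-→d18:-→d19:-→d20:-→d21:-→d22:-→d23:-→d24:-→d25:-→d26:-→d27:-→d28:-→d29:-→d30:-→d31:-→d32:H1 -> H1
  lookup 183.73.226.131: bits 10110 walk d0:H6→d1:-→d2:-→d3:-→d4:-→d5:- -> H6
  add 179.72.0.0/15 -> H3 at depth 15
  lookup 179.72.23.15: bits 101100110100100 walk d0:H6→d1:-→d2:-→d3:-→d4:-→d5:-→d6:-→d7:-→d8:-→d9:-→d10:-→d11:-→d12:-→d13:-→d14:-→d15:H3 -> H3
  add 54.33.134.176/28 -> H2 at depth 28
  lookup 179.73.226.131: bits 10110011010010011110001010000011 walk d0:H6→d1:-→d2:-→d3:-→d4:-→d5:-→d6:-→d7:-→d8:-→d9:-→d10:-→d11:-→d12:-→d13:-→d14:-→d15:H3→d16:-→d17:-→d18:-→d19:-→d20:-→d21:-→d22:-→d23:-→d24:-→d25:-→d26:-→d27:-→d28:-→d29:-→d30:-→d31:-→d32:H1 -> H1
  lookup 54.33.134.176: bits 0011011000100001100001101011 walk d0:H6→d1:-→d2:-→d3:-→d4:-→d5:-→d6:-→d7:-→d8:-→d9:-→d10:-→d11:-→d12:-→d13:-→d14:-→d15:-→d16:-→d17:-→d18:-→d19:-→d20:-→d21:-→d22:-→d23:-→d24:-→d25:-→d26:-→d27:-→d28:H2 -> H2
  lookup 179.73.226.131: bits 10110011010010011110001010000011 walk d0:H6→d1:-→d2:-→d3:-→d4:-→d5:-→d6:-→d7:-→d8:-→d9:-→d10:-→d11:-→d12:-→d13:-→d14:-→d15:H3→d16:-→d17:-→d18:-→d19:-→d20:-→d21:-→d22:-→d23:-→d24:-→d25:-→d26:-→d27:-→d28:-→d29:-→d30:-→d31:-→d32:H1 -> H1
  lookup 179.72.0.1: bits 101100110100100 walk d0:H6→d1:-→d2:-→d3:-→d4:-→d5:-→d6:-→d7:-→d8:-→d9:-→d10:-→d11:-→d12:-→d13:-→d14:-→d15:H3 -> H3
  lookup 54.33.134.178: bits 0011011000100001100001101011 walk d0:H6→d1:-→d2:-→d3:-→d4:-→d5:-→d6:-→d7:-→d8:-→d9:-→d10:-→d11:-→d12:-→d13:-→d14:-→d15:-→d16:-→d17:-→d18:-→d19:-→d20:-→d21:-→d22:-→d23:-→d24:-→d25:-→d26:-→d27:-→d28:H2 -> H2
  add 36.0.0.0/6 -> H6 at depth 6
  lookup 179.73.226.131: bits 10110011010010011110001010000011 walk d0:H6→d1:-→d2:-→d3:-→d4:-→d5:-→d6:-→d7:-→d8:-→d9:-→d10:-→d11:-→d12:-→d13:-→d14:-→d15:H3→d16:-→d17:-→d18:-→d19:-→d20:-→d21:-→d22:-→d23:-→d24:-→d25:-→d26:-→d27:-→d28:-→d29:-→d30:-→d31:-→d32:H1 -> H1
  - 179.73.226.131/32 clear@32
  - 179.72.0.0/15 clear@15
  add 38.90.176.0/24 -> H2 at depth 24
  lookup 36.206.249.15: bits 001001 walk d0:H6→d1:-→d2:-→d3:-→d4:-→d5:-→d6:H6 -> H6
  lookup 36.241.70.22: bits 001001 walk d0:H6→d1:-→d2:-→d3:-→d4:-→d5:-→d6:H6 -> H6
  lookup 36.0.0.0: bits 001001 walk d0:H6→d1:-→d2:-→d3:-→d4:-→d5:-→d6:H6 -> H6
  add 54.0.0.0/8 -> H1 at depth 8
  lookup 131.251.151.137: bits 10 walk d0:H6→d1:-→d2:- -> H6
  - 54.33.134.176/28 clear@28
  lookup 38.90.176.56: bits 001001100101101010110000 walk d0:H6→d1:-→d2:-→d3:-→d4:-→d5:-→d6:H6→d7:-→d8:-→d9:-→d10:-→d11:-→d12:-→d13:-→d14:-→d15:-→d16:-→d17:-→d18:-→d19:-→d20:-→d21:-→d22:-→d23:-→d24:H2 -> H2

== LOOKUPS ==
["H1","H6","H3","H1","H2","H1","H3","H2","H1","H6","H6","H6","H6","H2"]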